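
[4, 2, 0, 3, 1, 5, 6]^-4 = [0, 1, 2, 3, 4, 5, 6]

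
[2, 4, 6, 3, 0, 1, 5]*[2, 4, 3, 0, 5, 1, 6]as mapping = [0→3, 1→5, 2→6, 3→0, 4→2, 5→4, 6→1]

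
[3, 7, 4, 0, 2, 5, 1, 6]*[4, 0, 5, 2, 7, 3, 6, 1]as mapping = [0→2, 1→1, 2→7, 3→4, 4→5, 5→3, 6→0, 7→6]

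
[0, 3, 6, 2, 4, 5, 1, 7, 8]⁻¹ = [0, 6, 3, 1, 4, 5, 2, 7, 8]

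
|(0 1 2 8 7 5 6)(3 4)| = 14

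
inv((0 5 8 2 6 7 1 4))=(0 4 1 7 6 2 8 5)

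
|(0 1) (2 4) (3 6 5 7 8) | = 10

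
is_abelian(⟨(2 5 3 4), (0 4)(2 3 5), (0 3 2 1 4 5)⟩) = no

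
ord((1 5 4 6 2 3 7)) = 7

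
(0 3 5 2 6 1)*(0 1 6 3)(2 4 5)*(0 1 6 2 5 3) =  (0 1 6 2)(3 5 4)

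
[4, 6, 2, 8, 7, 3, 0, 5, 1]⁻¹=[6, 8, 2, 5, 0, 7, 1, 4, 3]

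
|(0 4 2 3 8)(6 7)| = 10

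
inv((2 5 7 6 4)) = (2 4 6 7 5)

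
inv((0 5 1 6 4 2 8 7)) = (0 7 8 2 4 6 1 5)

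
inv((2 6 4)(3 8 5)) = (2 4 6)(3 5 8)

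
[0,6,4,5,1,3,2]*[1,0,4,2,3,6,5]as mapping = [0→1,1→5,2→3,3→6,4→0,5→2,6→4]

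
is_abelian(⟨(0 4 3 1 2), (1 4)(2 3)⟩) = no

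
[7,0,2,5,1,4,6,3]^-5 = [7,0,2,5,1,4,6,3]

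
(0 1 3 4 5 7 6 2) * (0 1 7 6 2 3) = (0 7 2 1)(3 4 5 6)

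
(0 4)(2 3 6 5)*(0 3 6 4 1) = (0 1)(2 6 5)(3 4)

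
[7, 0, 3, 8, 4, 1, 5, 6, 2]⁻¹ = [1, 5, 8, 2, 4, 6, 7, 0, 3]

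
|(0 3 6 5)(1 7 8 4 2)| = 20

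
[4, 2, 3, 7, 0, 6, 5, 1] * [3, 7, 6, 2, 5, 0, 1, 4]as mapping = [0→5, 1→6, 2→2, 3→4, 4→3, 5→1, 6→0, 7→7]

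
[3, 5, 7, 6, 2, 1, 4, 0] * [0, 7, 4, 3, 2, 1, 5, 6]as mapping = [0→3, 1→1, 2→6, 3→5, 4→4, 5→7, 6→2, 7→0]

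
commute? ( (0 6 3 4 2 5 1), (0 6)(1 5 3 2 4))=no: (0 6 3 4 2 5 1)*(0 6)(1 5 3 2 4)=(1 6 2 3), (0 6)(1 5 3 2 4)*(0 6 3 4 2 5 1)=(0 3 5 4)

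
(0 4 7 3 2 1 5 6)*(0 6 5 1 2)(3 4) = (0 3)(4 7)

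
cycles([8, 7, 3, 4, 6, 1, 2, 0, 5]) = (0 8 5 1 7)(2 3 4 6)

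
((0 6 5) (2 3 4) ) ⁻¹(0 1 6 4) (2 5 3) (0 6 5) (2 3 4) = (0 4 3) (1 5 2 6) 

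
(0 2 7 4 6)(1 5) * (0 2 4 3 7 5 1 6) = (0 4)(2 5 6)(3 7)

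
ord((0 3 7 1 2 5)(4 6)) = 6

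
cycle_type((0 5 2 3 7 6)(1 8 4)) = 3.6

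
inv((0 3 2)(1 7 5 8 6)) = (0 2 3)(1 6 8 5 7)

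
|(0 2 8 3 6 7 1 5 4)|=9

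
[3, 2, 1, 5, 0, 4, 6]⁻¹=[4, 2, 1, 0, 5, 3, 6]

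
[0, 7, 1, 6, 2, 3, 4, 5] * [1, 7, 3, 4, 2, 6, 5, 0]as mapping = [0→1, 1→0, 2→7, 3→5, 4→3, 5→4, 6→2, 7→6]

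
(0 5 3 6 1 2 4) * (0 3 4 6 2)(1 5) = (0 1)(2 6 5 4 3)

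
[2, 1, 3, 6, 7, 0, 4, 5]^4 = [4, 1, 7, 5, 2, 6, 0, 3]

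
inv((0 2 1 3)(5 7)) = (0 3 1 2)(5 7)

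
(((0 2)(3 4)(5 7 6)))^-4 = (5 6 7)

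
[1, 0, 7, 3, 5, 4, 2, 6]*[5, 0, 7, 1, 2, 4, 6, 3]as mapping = [0→0, 1→5, 2→3, 3→1, 4→4, 5→2, 6→7, 7→6]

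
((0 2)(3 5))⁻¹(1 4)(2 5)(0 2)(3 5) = (0 3)(1 4)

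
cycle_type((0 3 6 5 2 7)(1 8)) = 2.6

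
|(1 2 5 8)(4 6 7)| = 12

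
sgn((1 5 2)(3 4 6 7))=-1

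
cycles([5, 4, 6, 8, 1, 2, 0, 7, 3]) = (0 5 2 6) (1 4) (3 8) 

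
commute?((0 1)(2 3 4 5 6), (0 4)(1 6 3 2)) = no:(0 1)(2 3 4 5 6) * (0 4)(1 6 3 2) = (0 6 1 4 5 3), (0 4)(1 6 3 2) * (0 1)(2 3 4 5 6) = (0 5 6 4 1 2)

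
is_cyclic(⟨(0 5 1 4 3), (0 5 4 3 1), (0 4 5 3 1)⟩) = no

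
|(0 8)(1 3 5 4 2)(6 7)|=10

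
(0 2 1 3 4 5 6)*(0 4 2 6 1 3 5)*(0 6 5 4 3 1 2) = (0 5 2 1 4 6 3)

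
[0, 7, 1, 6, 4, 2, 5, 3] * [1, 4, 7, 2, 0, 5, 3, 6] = [1, 6, 4, 3, 0, 7, 5, 2]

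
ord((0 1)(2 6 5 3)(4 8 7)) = 12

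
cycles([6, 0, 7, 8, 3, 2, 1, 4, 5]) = (0 6 1)(2 7 4 3 8 5)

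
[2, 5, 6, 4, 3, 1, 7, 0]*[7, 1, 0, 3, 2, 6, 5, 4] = [0, 6, 5, 2, 3, 1, 4, 7]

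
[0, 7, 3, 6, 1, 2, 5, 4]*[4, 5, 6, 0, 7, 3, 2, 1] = [4, 1, 0, 2, 5, 6, 3, 7]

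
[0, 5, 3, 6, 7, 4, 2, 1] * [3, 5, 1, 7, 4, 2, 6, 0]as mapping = [0→3, 1→2, 2→7, 3→6, 4→0, 5→4, 6→1, 7→5]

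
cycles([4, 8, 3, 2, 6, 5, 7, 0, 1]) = (0 4 6 7)(1 8)(2 3)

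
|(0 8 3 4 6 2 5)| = 7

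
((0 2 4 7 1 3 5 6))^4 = (0 1)(2 3)(4 5)(6 7)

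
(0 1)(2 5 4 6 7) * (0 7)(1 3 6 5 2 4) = (0 3 6)(1 7 4 5)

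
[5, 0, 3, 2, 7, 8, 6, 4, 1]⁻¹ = [1, 8, 3, 2, 7, 0, 6, 4, 5]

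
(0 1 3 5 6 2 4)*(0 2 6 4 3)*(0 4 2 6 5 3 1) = (1 4 6 5 2)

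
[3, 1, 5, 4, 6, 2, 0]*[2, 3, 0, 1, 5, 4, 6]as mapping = [0→1, 1→3, 2→4, 3→5, 4→6, 5→0, 6→2]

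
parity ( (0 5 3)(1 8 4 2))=odd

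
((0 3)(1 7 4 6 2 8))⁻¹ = (0 3)(1 8 2 6 4 7)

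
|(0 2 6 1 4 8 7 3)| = 8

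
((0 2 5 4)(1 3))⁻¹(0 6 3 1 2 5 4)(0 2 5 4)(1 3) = (0 2 6 1 3 5 4)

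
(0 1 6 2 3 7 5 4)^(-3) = (0 7 6 4 3 1 5 2)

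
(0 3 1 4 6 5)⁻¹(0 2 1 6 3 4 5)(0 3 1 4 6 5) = (0 3 2 4 5 1 6)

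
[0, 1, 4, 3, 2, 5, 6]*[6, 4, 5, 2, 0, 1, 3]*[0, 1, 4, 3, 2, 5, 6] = [6, 2, 0, 4, 5, 1, 3]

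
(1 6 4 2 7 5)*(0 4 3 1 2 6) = (0 4 6 3 1)(2 7 5)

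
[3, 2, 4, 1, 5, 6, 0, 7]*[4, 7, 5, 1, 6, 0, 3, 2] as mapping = [0→1, 1→5, 2→6, 3→7, 4→0, 5→3, 6→4, 7→2] 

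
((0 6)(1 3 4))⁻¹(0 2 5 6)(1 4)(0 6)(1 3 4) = (0 6 2 5)(1 3)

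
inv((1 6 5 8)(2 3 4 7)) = (1 8 5 6)(2 7 4 3)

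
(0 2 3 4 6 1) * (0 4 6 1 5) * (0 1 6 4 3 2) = (1 3 4 6 5) 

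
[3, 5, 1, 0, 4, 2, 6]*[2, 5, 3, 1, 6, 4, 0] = [1, 4, 5, 2, 6, 3, 0]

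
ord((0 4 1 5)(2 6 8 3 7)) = 20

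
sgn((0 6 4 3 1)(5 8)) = -1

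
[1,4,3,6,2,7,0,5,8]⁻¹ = [6,0,4,2,1,7,3,5,8]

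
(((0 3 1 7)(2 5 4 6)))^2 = (0 1)(2 4)(3 7)(5 6)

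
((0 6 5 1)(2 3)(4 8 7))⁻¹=(0 1 5 6)(2 3)(4 7 8)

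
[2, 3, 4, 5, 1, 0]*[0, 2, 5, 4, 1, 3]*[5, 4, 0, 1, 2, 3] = [3, 2, 4, 1, 0, 5]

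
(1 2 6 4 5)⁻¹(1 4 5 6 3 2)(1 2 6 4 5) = (1 4 3 6 2 5)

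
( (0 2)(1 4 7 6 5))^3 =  (0 2)(1 6 4 5 7)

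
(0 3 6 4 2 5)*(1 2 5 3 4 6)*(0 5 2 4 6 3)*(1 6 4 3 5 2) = (0 4 1 3 6 5 2)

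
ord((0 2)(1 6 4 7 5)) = 10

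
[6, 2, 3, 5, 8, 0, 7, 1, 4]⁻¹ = [5, 7, 1, 2, 8, 3, 0, 6, 4]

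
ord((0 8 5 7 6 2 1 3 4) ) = 9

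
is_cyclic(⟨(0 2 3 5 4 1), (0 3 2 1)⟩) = no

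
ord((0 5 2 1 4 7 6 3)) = 8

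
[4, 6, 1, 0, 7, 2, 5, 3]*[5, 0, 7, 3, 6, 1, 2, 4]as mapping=[0→6, 1→2, 2→0, 3→5, 4→4, 5→7, 6→1, 7→3]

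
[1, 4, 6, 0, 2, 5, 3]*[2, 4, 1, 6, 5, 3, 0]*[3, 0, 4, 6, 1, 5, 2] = [1, 5, 3, 4, 0, 6, 2]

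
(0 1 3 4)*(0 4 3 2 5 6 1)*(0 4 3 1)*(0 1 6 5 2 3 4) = (1 3 6)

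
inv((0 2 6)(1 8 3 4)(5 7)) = (0 6 2)(1 4 3 8)(5 7)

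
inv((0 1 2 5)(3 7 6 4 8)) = (0 5 2 1)(3 8 4 6 7)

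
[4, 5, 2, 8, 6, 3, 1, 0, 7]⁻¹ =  [7, 6, 2, 5, 0, 1, 4, 8, 3]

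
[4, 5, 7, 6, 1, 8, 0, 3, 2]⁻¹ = [6, 4, 8, 7, 0, 1, 3, 2, 5]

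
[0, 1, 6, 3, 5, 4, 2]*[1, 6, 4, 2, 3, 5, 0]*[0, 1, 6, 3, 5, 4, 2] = [1, 2, 0, 6, 4, 3, 5]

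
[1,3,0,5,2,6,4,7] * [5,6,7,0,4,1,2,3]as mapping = [0→6,1→0,2→5,3→1,4→7,5→2,6→4,7→3]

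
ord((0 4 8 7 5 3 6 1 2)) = 9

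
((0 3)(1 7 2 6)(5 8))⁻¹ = (0 3)(1 6 2 7)(5 8)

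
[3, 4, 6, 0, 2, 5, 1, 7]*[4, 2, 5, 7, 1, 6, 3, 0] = [7, 1, 3, 4, 5, 6, 2, 0]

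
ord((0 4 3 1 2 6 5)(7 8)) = 14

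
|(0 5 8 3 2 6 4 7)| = 8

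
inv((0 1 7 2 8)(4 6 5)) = (0 8 2 7 1)(4 5 6)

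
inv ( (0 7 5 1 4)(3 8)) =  (0 4 1 5 7)(3 8)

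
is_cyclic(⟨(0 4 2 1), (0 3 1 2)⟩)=no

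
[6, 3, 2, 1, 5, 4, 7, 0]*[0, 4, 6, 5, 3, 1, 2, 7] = [2, 5, 6, 4, 1, 3, 7, 0]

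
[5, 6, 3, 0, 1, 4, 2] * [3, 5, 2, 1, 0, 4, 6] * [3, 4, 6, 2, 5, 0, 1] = [5, 1, 4, 2, 0, 3, 6]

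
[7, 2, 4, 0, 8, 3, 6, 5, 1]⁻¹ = [3, 8, 1, 5, 2, 7, 6, 0, 4]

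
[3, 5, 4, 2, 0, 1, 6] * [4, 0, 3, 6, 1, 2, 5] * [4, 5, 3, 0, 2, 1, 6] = [6, 3, 5, 0, 2, 4, 1]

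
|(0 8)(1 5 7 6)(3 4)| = 4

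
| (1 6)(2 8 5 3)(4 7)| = 4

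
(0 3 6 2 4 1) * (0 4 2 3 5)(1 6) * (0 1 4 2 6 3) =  (0 5 1 2 6)(3 4)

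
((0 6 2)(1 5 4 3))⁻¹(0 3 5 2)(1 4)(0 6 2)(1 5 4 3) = (0 6 1 4)(3 5)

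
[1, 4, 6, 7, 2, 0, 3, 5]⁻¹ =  [5, 0, 4, 6, 1, 7, 2, 3]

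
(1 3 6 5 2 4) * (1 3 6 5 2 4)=(1 6 2) (3 5 4) 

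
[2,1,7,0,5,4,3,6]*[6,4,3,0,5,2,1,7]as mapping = [0→3,1→4,2→7,3→6,4→2,5→5,6→0,7→1]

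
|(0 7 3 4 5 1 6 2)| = 8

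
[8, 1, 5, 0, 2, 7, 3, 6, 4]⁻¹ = [3, 1, 4, 6, 8, 2, 7, 5, 0]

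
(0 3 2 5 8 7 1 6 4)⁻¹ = (0 4 6 1 7 8 5 2 3)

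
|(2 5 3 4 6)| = 5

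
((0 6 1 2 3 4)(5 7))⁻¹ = (0 4 3 2 1 6)(5 7)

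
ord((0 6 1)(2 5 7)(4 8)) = 6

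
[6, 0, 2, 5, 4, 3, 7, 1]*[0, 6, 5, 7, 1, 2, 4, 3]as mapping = [0→4, 1→0, 2→5, 3→2, 4→1, 5→7, 6→3, 7→6]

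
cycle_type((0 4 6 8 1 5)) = 6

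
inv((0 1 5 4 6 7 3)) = (0 3 7 6 4 5 1)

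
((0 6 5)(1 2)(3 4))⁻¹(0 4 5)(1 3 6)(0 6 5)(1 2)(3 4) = (0 6 3)(2 4 5)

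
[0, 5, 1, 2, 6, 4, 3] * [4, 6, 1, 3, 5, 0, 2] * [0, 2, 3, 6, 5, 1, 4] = [5, 0, 4, 2, 3, 1, 6]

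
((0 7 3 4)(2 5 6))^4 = (2 5 6)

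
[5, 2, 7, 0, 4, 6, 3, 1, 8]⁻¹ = [3, 7, 1, 6, 4, 0, 5, 2, 8]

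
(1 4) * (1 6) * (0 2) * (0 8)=(0 2 8)(1 4 6)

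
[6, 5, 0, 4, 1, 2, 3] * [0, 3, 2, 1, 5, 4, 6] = [6, 4, 0, 5, 3, 2, 1]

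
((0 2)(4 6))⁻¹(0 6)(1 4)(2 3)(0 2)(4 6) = (0 3)(1 6)(2 4)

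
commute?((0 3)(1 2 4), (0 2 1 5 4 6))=no:(0 3)(1 2 4)*(0 2 1 5 4 6)=(0 3 2 6)(4 5), (0 2 1 5 4 6)*(0 3)(1 2 4)=(0 4 6 3)(1 5)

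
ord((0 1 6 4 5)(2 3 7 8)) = 20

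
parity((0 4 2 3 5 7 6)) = even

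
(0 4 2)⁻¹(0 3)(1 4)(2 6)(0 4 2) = (0 6)(1 2)(3 4)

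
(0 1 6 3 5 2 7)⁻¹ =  (0 7 2 5 3 6 1)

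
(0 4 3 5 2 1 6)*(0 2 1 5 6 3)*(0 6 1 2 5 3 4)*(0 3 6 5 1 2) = (0 3 2 6 1 4 5)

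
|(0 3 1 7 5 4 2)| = 7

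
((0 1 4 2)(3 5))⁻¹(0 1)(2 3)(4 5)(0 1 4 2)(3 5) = (0 5)(1 4)(2 3)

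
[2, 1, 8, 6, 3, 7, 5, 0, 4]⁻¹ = [7, 1, 0, 4, 8, 6, 3, 5, 2]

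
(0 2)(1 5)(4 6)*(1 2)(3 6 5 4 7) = (0 1 4 5 2)(3 6 7)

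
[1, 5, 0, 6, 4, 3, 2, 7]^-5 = [1, 5, 0, 6, 4, 3, 2, 7]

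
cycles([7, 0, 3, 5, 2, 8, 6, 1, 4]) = (0 7 1)(2 3 5 8 4)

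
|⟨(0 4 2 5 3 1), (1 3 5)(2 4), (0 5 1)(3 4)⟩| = 720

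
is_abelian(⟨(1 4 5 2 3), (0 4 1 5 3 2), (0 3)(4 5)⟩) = no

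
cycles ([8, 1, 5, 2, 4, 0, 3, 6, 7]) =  (0 8 7 6 3 2 5)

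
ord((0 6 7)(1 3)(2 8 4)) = 6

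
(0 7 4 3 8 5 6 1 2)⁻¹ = (0 2 1 6 5 8 3 4 7)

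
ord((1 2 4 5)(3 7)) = 4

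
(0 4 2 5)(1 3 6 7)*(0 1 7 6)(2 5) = (0 4 5 1 3)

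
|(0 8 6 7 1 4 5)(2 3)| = 14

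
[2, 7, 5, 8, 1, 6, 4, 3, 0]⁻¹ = [8, 4, 0, 7, 6, 2, 5, 1, 3]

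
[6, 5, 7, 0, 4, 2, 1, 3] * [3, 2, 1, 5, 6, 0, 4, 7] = [4, 0, 7, 3, 6, 1, 2, 5]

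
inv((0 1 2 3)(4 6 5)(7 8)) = (0 3 2 1)(4 5 6)(7 8)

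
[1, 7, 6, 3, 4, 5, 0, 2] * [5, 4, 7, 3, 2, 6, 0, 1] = [4, 1, 0, 3, 2, 6, 5, 7]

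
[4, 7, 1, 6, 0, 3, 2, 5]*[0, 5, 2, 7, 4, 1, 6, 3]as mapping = [0→4, 1→3, 2→5, 3→6, 4→0, 5→7, 6→2, 7→1]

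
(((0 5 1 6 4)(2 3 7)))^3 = (0 6 5 4 1)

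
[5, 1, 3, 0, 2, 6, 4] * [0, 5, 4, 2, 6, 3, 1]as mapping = [0→3, 1→5, 2→2, 3→0, 4→4, 5→1, 6→6]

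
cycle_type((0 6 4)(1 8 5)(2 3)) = 2.3^2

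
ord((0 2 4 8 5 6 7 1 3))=9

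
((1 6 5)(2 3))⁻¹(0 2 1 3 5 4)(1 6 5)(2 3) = (0 3 6 2 1 4)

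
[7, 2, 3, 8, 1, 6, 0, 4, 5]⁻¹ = [6, 4, 1, 2, 7, 8, 5, 0, 3]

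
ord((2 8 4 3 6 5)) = 6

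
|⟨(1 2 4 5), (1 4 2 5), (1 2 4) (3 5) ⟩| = 120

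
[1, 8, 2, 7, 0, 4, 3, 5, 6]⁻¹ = [4, 0, 2, 6, 5, 7, 8, 3, 1]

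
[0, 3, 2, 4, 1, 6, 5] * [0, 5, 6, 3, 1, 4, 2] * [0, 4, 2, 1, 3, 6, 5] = [0, 1, 5, 4, 6, 2, 3]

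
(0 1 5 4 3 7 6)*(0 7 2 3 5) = (0 1)(2 3)(4 5)(6 7)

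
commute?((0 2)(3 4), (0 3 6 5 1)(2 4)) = no:(0 2)(3 4)*(0 3 6 5 1)(2 4) = (0 4 6 5 1)(2 3), (0 3 6 5 1)(2 4)*(0 2)(3 4) = (0 4)(1 2 3 6 5)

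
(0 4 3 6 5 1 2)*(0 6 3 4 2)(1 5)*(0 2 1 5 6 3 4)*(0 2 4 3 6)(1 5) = (0 5)(1 4 2 6)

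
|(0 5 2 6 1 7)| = 6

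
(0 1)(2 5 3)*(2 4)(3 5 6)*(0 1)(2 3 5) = (2 6 5)(3 4)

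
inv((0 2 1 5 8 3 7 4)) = (0 4 7 3 8 5 1 2)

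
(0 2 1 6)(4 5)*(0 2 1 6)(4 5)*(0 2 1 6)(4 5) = (0 6 1 2)(4 5)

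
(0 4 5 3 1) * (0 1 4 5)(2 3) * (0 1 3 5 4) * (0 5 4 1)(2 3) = (0 1 2 4)(3 5)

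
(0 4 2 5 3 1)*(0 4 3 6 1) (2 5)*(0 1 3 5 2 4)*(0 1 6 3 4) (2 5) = (0 2) (3 6 4 5) 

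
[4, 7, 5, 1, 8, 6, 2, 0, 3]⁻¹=[7, 3, 6, 8, 0, 2, 5, 1, 4]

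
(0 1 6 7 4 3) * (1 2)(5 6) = (0 2 1 5 6 7 4 3)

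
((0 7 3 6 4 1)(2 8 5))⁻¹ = (0 1 4 6 3 7)(2 5 8)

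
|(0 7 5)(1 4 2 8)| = 12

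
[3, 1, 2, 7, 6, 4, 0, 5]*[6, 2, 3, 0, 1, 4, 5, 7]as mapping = [0→0, 1→2, 2→3, 3→7, 4→5, 5→1, 6→6, 7→4]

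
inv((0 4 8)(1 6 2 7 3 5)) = (0 8 4)(1 5 3 7 2 6)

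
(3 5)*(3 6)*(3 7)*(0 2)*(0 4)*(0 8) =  (0 2 4 8)(3 5 6 7)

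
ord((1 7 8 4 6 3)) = 6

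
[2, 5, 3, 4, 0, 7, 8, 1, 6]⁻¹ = [4, 7, 0, 2, 3, 1, 8, 5, 6]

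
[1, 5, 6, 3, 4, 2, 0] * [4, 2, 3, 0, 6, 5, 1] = [2, 5, 1, 0, 6, 3, 4]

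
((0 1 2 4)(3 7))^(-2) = (0 2)(1 4)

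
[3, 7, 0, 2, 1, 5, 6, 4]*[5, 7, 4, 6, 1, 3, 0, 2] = [6, 2, 5, 4, 7, 3, 0, 1]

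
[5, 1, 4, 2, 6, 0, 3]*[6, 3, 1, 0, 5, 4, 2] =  [4, 3, 5, 1, 2, 6, 0]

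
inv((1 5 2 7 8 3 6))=(1 6 3 8 7 2 5)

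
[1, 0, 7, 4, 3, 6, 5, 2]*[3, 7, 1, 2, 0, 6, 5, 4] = [7, 3, 4, 0, 2, 5, 6, 1]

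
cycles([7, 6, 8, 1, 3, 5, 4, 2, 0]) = (0 7 2 8)(1 6 4 3)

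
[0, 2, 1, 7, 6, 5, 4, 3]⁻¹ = [0, 2, 1, 7, 6, 5, 4, 3]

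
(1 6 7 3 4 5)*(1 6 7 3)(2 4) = (1 7)(2 4 5 6 3)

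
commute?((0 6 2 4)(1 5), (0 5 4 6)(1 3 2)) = no:(0 6 2 4)(1 5)*(0 5 4 6)(1 3 2) = (1 4 5 3 2 6), (0 5 4 6)(1 3 2)*(0 6 2 4)(1 5) = (0 1 3 4 2 5)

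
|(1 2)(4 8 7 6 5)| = 10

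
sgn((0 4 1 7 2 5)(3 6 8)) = -1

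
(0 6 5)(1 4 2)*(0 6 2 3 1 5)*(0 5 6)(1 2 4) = (0 4 3 2 6 5)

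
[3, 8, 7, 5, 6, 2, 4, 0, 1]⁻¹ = [7, 8, 5, 0, 6, 3, 4, 2, 1]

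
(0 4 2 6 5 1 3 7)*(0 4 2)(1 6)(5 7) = (0 2 1 3 5 6 7 4)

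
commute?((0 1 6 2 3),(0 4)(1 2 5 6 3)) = no:(0 1 6 2 3)*(0 4)(1 2 5 6 3) = (0 2 1 3 4)(5 6),(0 4)(1 2 5 6 3)*(0 1 6 2 3) = (0 4 1 3 6)(2 5)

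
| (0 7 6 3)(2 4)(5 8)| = 4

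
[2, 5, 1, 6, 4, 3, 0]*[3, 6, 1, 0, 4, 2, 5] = [1, 2, 6, 5, 4, 0, 3] 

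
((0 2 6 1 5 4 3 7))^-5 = (0 1 3 2 5 7 6 4)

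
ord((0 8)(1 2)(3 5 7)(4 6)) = 6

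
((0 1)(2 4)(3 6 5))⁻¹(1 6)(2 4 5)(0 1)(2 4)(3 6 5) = (0 5)(2 3 4)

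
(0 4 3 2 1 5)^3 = (0 2)(1 4)(3 5)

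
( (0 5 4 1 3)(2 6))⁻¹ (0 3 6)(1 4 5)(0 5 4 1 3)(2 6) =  (0 2 5)(1 4 3)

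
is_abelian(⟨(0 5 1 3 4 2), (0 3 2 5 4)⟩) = no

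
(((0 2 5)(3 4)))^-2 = (0 2 5)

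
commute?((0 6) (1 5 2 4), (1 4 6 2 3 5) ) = no:(0 6) (1 5 2 4)*(1 4 6 2 3 5) = (0 2 6) (3 5), (1 4 6 2 3 5)*(0 6) (1 5 2 4) = (0 6 4) (2 3) 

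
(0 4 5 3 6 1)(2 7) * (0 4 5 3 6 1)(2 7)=(0 5 6)(1 4 3)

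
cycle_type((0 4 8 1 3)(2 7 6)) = 3.5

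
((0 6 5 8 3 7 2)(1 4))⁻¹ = (0 2 7 3 8 5 6)(1 4)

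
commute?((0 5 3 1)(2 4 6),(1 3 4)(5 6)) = no:(0 5 3 1)(2 4 6) * (1 3 4)(5 6) = (0 6 2 1)(4 5),(1 3 4)(5 6) * (0 5 3 1)(2 4 6) = (0 5 2 4)(3 6)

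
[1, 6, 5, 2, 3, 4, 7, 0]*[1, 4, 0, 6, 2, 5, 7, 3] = [4, 7, 5, 0, 6, 2, 3, 1]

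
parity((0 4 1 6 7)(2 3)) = odd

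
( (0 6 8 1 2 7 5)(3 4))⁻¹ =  (0 5 7 2 1 8 6)(3 4)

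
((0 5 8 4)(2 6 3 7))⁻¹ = (0 4 8 5)(2 7 3 6)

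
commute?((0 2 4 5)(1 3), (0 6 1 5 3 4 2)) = no:(0 2 4 5)(1 3)*(0 6 1 5 3 4 2) = (1 4 3 5 6), (0 6 1 5 3 4 2)*(0 2 4 5)(1 3) = (0 6 3 5 1)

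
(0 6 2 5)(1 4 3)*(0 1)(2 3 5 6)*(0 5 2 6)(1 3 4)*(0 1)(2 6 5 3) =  (0 5 2 1)(4 6)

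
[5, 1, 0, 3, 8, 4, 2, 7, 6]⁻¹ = [2, 1, 6, 3, 5, 0, 8, 7, 4]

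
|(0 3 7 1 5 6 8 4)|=8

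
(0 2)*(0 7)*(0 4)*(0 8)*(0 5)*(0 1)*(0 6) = (0 2 7 4 8 5 1 6)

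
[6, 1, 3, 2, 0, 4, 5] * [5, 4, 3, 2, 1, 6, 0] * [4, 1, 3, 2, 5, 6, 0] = [4, 5, 3, 2, 6, 1, 0] 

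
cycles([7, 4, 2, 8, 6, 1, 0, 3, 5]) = (0 7 3 8 5 1 4 6)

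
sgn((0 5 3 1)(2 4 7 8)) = 1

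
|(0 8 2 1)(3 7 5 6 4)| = 20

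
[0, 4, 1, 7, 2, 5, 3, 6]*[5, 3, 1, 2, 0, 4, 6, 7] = [5, 0, 3, 7, 1, 4, 2, 6]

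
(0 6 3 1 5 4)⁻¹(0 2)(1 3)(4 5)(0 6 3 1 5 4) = (0 4)(1 5)(2 6)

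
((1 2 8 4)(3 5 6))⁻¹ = (1 4 8 2)(3 6 5)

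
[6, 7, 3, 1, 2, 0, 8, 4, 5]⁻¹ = [5, 3, 4, 2, 7, 8, 0, 1, 6]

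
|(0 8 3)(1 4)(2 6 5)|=6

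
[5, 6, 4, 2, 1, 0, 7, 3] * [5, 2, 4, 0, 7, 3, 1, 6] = [3, 1, 7, 4, 2, 5, 6, 0]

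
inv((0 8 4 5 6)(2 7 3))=(0 6 5 4 8)(2 3 7)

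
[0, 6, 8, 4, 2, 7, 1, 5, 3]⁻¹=[0, 6, 4, 8, 3, 7, 1, 5, 2]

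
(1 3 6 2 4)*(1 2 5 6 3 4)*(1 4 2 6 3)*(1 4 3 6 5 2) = (2 3 4 5 6)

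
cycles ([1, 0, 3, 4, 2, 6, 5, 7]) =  (0 1)(2 3 4)(5 6)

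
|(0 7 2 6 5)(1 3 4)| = 15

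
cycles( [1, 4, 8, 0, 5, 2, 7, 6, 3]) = (0 1 4 5 2 8 3)(6 7)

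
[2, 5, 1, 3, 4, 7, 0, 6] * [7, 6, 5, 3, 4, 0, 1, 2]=[5, 0, 6, 3, 4, 2, 7, 1]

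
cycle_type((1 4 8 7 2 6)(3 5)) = 2.6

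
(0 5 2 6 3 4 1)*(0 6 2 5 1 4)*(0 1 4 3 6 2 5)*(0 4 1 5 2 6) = (0 1 6) (3 5 4) 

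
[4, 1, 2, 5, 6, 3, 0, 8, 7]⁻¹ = [6, 1, 2, 5, 0, 3, 4, 8, 7]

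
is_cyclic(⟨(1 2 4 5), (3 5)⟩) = no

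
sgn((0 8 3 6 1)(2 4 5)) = 1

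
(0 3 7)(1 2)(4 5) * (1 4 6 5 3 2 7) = (0 2 4 3 1 7)(5 6)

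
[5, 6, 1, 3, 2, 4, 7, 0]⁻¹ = [7, 2, 4, 3, 5, 0, 1, 6]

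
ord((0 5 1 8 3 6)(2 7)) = 6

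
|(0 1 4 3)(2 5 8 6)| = 4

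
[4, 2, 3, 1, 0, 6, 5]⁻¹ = [4, 3, 1, 2, 0, 6, 5]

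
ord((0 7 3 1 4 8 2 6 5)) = 9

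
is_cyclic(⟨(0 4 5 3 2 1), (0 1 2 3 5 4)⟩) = yes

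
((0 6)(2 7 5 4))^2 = (2 5)(4 7)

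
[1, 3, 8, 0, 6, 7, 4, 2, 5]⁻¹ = [3, 0, 7, 1, 6, 8, 4, 5, 2]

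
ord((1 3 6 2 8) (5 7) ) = 10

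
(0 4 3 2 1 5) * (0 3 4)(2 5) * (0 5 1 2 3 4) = (0 5 4)(1 3)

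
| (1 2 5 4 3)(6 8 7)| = 15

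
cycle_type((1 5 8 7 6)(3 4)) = 2.5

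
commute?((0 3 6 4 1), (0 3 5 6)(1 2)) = no:(0 3 6 4 1)*(0 3 5 6)(1 2) = (0 5 6 4 2 1 3), (0 3 5 6)(1 2)*(0 3 6 4 1) = (0 6 3 5 4 1 2)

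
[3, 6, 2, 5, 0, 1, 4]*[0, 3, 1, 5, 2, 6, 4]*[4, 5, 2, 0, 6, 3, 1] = [3, 6, 5, 1, 4, 0, 2]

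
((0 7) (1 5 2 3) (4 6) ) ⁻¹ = (0 7) (1 3 2 5) (4 6) 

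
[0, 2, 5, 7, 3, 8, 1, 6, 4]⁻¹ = [0, 6, 1, 4, 8, 2, 7, 3, 5]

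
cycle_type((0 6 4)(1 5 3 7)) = 3.4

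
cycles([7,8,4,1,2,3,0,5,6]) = (0 7 5 3 1 8 6)(2 4)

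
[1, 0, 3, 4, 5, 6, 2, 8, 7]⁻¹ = [1, 0, 6, 2, 3, 4, 5, 8, 7]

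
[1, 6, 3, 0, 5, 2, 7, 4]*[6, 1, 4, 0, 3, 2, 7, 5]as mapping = [0→1, 1→7, 2→0, 3→6, 4→2, 5→4, 6→5, 7→3]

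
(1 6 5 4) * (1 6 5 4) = (1 5)(4 6)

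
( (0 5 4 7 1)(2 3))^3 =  (0 7 5 1 4)(2 3)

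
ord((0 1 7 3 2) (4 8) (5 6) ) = 10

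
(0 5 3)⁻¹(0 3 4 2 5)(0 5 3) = (0 4 2 3 5)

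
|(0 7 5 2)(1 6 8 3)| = 4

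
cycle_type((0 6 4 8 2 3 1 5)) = 8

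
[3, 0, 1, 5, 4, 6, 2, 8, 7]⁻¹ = [1, 2, 6, 0, 4, 3, 5, 8, 7]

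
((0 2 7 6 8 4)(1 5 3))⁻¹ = (0 4 8 6 7 2)(1 3 5)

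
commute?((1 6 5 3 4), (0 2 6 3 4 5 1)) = no:(1 6 5 3 4)*(0 2 6 3 4 5 1) = (0 2 6 1 3 5 4), (0 2 6 3 4 5 1)*(1 6 5 3 4) = (0 2 5 6 4 3 1)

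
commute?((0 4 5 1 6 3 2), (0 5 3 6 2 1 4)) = no:(0 4 5 1 6 3 2) * (0 5 3 6 2 1 4) = (1 2 5 4 3), (0 5 3 6 2 1 4) * (0 4 5 1 6 3 2) = (0 1 5 2 6)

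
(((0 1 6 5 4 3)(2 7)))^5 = (0 3 4 5 6 1)(2 7)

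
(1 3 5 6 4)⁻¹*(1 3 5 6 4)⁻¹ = (1 6 3 4 5)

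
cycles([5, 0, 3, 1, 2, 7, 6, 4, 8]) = (0 5 7 4 2 3 1)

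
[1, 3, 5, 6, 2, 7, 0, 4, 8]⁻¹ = [6, 0, 4, 1, 7, 2, 3, 5, 8]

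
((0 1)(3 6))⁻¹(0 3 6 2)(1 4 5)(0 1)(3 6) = (0 4 5)(1 6 3 2)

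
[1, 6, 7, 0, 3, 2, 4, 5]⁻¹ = [3, 0, 5, 4, 6, 7, 1, 2]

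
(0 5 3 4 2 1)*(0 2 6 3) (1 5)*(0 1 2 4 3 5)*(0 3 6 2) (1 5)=(1 4 2 3 6) 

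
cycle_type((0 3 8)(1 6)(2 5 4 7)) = 2.3.4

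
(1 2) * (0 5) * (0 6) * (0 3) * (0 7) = (0 5 6 3 7)(1 2)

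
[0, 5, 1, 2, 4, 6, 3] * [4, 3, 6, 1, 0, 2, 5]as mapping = [0→4, 1→2, 2→3, 3→6, 4→0, 5→5, 6→1]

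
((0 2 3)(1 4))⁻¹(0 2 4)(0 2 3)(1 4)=(1 2 3)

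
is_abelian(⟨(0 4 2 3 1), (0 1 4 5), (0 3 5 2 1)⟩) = no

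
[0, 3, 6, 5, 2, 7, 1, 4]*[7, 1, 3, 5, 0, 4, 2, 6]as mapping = [0→7, 1→5, 2→2, 3→4, 4→3, 5→6, 6→1, 7→0]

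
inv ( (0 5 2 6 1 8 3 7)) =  (0 7 3 8 1 6 2 5)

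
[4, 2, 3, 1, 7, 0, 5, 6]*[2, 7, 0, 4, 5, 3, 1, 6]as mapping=[0→5, 1→0, 2→4, 3→7, 4→6, 5→2, 6→3, 7→1]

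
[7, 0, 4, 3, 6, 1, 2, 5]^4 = [0, 1, 4, 3, 6, 5, 2, 7]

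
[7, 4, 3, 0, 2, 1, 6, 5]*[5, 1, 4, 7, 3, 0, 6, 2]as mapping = [0→2, 1→3, 2→7, 3→5, 4→4, 5→1, 6→6, 7→0]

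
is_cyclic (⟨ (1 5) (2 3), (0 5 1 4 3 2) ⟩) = no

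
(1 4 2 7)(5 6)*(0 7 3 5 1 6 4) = (0 7 6 1)(2 3 5 4)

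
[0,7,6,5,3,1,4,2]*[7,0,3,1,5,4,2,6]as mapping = [0→7,1→6,2→2,3→4,4→1,5→0,6→5,7→3]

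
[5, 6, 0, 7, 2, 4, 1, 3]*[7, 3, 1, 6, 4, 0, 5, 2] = [0, 5, 7, 2, 1, 4, 3, 6]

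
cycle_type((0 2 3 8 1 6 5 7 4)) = 9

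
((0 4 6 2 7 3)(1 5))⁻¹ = (0 3 7 2 6 4)(1 5)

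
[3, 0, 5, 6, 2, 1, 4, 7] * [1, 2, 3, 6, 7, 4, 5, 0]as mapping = [0→6, 1→1, 2→4, 3→5, 4→3, 5→2, 6→7, 7→0]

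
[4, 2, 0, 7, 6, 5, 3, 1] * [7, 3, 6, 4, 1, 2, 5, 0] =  [1, 6, 7, 0, 5, 2, 4, 3]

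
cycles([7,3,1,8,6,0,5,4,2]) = (0 7 4 6 5)(1 3 8 2)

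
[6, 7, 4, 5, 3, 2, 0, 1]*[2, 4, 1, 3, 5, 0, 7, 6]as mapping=[0→7, 1→6, 2→5, 3→0, 4→3, 5→1, 6→2, 7→4]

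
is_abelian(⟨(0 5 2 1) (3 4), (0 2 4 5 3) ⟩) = no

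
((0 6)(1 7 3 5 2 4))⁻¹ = (0 6)(1 4 2 5 3 7)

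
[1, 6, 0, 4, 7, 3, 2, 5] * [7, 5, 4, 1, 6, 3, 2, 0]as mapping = [0→5, 1→2, 2→7, 3→6, 4→0, 5→1, 6→4, 7→3]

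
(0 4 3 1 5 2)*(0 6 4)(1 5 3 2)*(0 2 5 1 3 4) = (0 2 6)(1 4 5 3)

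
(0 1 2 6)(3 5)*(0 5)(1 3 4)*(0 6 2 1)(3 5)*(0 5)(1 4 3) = (1 4 5 3 6)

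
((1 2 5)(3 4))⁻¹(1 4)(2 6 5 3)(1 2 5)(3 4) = (1 4 5 6)(2 3)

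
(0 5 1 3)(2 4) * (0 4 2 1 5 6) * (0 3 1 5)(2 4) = (0 6 3 2 4 5)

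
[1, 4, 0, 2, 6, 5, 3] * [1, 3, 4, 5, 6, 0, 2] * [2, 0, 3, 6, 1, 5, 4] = [6, 4, 0, 1, 3, 2, 5]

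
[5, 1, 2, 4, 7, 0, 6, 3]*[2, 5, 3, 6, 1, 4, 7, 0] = [4, 5, 3, 1, 0, 2, 7, 6]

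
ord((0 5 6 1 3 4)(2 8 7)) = 6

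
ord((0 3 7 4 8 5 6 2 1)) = 9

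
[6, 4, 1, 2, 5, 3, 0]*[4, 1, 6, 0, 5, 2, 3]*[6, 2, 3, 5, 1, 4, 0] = [5, 4, 2, 0, 3, 6, 1]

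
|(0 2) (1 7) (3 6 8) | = 6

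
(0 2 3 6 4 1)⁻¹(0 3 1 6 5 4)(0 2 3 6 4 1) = (0 4 5 1 2 6)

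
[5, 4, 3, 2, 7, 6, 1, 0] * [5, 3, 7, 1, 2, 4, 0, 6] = [4, 2, 1, 7, 6, 0, 3, 5]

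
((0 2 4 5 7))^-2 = (0 5 2 7 4)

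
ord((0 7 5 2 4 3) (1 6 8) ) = 6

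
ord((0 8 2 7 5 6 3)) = 7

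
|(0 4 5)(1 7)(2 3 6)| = 6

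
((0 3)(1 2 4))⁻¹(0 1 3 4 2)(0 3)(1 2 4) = (0 1 4 3 2)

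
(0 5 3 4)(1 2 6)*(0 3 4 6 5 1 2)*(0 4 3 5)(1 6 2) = (0 6 1 4 5 3 2)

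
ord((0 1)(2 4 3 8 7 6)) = 6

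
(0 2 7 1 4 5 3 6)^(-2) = (0 3 4 7)(1 2 6 5)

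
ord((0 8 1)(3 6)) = 6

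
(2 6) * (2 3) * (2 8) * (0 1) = (0 1)(2 6 3 8)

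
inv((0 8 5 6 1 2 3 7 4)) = (0 4 7 3 2 1 6 5 8)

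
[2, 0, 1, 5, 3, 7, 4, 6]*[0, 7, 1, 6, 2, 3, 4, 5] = [1, 0, 7, 3, 6, 5, 2, 4]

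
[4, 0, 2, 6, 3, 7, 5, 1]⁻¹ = [1, 7, 2, 4, 0, 6, 3, 5]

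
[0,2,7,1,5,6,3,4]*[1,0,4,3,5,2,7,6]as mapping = [0→1,1→4,2→6,3→0,4→2,5→7,6→3,7→5]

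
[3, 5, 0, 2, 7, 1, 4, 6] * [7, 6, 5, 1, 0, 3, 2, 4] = [1, 3, 7, 5, 4, 6, 0, 2] 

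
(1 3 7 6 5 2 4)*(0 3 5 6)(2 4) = (0 3 7)(1 5 4)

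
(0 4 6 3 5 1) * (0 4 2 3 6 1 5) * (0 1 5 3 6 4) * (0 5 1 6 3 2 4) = (0 4 1 5 2 3 6) 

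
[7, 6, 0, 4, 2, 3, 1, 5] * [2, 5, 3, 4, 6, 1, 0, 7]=[7, 0, 2, 6, 3, 4, 5, 1]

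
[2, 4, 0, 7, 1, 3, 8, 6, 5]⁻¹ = [2, 4, 0, 5, 1, 8, 7, 3, 6]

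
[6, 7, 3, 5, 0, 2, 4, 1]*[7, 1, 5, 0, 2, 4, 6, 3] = [6, 3, 0, 4, 7, 5, 2, 1]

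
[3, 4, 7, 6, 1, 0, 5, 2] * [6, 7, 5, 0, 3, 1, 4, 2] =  [0, 3, 2, 4, 7, 6, 1, 5]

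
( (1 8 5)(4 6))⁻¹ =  (1 5 8)(4 6)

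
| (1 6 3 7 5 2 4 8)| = 8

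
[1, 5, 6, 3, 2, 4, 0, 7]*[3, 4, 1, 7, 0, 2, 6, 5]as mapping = [0→4, 1→2, 2→6, 3→7, 4→1, 5→0, 6→3, 7→5]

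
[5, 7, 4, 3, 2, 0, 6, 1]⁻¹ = [5, 7, 4, 3, 2, 0, 6, 1]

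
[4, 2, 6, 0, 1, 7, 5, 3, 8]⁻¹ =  [3, 4, 1, 7, 0, 6, 2, 5, 8]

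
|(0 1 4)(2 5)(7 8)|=6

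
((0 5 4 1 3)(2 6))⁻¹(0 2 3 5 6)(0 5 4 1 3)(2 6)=(0 4 2 5 6)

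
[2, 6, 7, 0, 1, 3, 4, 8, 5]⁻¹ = [3, 4, 0, 5, 6, 8, 1, 2, 7]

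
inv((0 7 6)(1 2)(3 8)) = (0 6 7)(1 2)(3 8)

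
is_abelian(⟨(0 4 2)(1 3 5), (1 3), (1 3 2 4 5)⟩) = no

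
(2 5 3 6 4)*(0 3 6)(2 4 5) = (0 3)(5 6)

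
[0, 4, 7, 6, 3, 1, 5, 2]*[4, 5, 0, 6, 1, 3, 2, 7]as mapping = [0→4, 1→1, 2→7, 3→2, 4→6, 5→5, 6→3, 7→0]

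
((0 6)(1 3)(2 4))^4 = ()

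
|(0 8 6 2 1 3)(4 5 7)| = 6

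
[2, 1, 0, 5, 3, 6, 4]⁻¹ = [2, 1, 0, 4, 6, 3, 5]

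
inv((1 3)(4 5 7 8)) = (1 3)(4 8 7 5)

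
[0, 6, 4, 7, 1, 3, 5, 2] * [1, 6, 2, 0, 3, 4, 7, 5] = [1, 7, 3, 5, 6, 0, 4, 2]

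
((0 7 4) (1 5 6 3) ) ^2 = (0 4 7) (1 6) (3 5) 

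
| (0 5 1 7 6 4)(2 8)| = 6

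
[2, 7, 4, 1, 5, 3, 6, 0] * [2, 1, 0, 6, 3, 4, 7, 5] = [0, 5, 3, 1, 4, 6, 7, 2]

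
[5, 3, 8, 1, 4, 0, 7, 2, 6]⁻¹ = [5, 3, 7, 1, 4, 0, 8, 6, 2]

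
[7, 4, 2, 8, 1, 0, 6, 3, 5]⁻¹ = [5, 4, 2, 7, 1, 8, 6, 0, 3]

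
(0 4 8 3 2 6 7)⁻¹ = (0 7 6 2 3 8 4)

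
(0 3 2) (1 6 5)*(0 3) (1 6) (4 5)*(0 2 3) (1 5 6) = (0 2) (1 5) (4 6) 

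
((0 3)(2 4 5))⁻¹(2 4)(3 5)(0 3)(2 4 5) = (0 2)(4 5)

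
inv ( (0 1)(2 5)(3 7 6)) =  (0 1)(2 5)(3 6 7)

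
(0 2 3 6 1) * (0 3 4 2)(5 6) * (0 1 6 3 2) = (0 1 2 4)(3 5)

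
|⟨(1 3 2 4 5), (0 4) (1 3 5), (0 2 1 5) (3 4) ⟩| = 720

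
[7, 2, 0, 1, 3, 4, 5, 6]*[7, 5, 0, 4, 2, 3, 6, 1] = [1, 0, 7, 5, 4, 2, 3, 6]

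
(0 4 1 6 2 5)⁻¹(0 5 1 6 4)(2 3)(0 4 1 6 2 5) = (0 6 2 1 4)(3 5)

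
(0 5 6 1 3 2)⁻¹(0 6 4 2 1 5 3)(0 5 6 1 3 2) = (0 3 6 2 5 1 4)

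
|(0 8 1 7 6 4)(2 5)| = 6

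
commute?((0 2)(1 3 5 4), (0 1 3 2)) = no:(0 2)(1 3 5 4)*(0 1 3 2) = (1 2)(3 5 4), (0 1 3 2)*(0 2)(1 3 5 4) = (0 3)(1 5 4)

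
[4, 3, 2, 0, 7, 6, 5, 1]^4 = [3, 7, 2, 1, 0, 5, 6, 4]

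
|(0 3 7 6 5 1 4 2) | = 8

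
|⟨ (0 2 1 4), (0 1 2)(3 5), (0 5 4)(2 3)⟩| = 720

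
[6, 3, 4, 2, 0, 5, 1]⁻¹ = [4, 6, 3, 1, 2, 5, 0]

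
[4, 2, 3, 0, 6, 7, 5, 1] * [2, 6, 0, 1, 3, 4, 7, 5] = [3, 0, 1, 2, 7, 5, 4, 6]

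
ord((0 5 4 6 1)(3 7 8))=15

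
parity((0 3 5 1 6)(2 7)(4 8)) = even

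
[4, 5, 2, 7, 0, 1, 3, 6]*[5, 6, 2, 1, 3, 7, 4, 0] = [3, 7, 2, 0, 5, 6, 1, 4]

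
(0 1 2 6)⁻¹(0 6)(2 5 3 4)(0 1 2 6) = (0 1)(3 4 6 5)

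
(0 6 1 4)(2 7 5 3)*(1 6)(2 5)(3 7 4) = (0 1 3 5 7 2 4)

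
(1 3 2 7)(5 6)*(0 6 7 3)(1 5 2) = (0 6 2 3 1)(5 7)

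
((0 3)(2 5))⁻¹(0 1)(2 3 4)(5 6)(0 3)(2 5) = (0 4 5)(1 3)(2 6)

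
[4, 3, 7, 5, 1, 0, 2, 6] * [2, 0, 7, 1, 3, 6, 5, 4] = [3, 1, 4, 6, 0, 2, 7, 5]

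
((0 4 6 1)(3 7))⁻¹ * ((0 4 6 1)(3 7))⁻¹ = (0 6)(1 4)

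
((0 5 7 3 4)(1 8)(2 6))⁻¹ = (0 4 3 7 5)(1 8)(2 6)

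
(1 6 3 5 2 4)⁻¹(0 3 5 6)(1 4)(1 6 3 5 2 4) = (0 5 2 3)(1 6)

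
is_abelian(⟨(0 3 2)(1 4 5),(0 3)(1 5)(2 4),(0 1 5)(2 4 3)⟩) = no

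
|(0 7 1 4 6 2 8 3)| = 8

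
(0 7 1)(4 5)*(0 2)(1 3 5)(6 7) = (0 6 7 3 5 4 1 2)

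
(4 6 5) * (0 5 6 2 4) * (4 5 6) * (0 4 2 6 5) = (0 5 4 6 2)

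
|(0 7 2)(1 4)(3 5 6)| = 6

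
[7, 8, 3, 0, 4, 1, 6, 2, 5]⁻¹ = [3, 5, 7, 2, 4, 8, 6, 0, 1]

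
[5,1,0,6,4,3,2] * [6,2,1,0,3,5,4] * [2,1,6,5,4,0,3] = [0,6,3,4,5,2,1]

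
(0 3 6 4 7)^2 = (0 6 7 3 4)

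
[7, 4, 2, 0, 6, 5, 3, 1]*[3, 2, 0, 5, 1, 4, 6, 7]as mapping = [0→7, 1→1, 2→0, 3→3, 4→6, 5→4, 6→5, 7→2]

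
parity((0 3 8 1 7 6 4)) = even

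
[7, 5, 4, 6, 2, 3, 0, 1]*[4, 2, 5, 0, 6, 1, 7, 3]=[3, 1, 6, 7, 5, 0, 4, 2]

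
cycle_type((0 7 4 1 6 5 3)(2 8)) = 2.7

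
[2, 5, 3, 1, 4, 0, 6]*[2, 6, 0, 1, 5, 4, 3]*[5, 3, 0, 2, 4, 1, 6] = [5, 4, 3, 6, 1, 0, 2]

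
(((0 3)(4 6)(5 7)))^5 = (0 3)(4 6)(5 7)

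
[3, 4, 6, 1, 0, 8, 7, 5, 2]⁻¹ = [4, 3, 8, 0, 1, 7, 2, 6, 5]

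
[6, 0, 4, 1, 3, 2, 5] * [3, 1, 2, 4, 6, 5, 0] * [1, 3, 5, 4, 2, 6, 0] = [1, 4, 0, 3, 2, 5, 6]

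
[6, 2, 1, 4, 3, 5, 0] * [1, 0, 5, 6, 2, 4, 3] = [3, 5, 0, 2, 6, 4, 1]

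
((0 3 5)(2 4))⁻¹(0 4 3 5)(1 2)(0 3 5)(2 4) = (0 3 2 5)(1 4)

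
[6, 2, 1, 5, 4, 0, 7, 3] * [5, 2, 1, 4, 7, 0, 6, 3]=[6, 1, 2, 0, 7, 5, 3, 4]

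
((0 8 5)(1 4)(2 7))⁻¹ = (0 5 8)(1 4)(2 7)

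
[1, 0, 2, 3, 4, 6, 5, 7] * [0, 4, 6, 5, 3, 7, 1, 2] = [4, 0, 6, 5, 3, 1, 7, 2]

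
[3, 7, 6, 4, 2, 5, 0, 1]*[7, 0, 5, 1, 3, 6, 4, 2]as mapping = [0→1, 1→2, 2→4, 3→3, 4→5, 5→6, 6→7, 7→0]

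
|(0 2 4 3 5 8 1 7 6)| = 9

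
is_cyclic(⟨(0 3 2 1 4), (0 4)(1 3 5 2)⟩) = no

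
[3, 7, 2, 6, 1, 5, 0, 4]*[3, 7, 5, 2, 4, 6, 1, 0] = [2, 0, 5, 1, 7, 6, 3, 4]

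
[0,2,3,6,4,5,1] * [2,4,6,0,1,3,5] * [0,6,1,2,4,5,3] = [1,3,0,5,6,2,4]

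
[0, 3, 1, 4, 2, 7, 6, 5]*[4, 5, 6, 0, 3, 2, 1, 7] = [4, 0, 5, 3, 6, 7, 1, 2]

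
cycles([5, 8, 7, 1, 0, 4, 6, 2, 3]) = (0 5 4)(1 8 3)(2 7)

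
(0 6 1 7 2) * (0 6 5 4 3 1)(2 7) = (0 5 4 3 1 2 6)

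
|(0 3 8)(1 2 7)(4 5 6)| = 3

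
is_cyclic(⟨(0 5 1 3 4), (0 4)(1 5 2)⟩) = no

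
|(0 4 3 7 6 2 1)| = 7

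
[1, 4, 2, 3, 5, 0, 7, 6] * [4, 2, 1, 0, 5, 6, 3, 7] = [2, 5, 1, 0, 6, 4, 7, 3]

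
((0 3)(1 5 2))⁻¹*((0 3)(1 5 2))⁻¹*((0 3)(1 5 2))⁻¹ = (0 3)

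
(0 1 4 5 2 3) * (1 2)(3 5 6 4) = (0 2 5 1 3)(4 6)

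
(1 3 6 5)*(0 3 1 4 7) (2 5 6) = (0 3 2 5 4 7) 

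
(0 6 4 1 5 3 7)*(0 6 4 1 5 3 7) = (0 4 5 7 6 1 3)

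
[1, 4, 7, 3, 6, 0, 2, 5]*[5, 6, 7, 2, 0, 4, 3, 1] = [6, 0, 1, 2, 3, 5, 7, 4]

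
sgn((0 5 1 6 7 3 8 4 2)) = 1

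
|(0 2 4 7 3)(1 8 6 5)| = 20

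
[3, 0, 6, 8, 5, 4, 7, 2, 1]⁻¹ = [1, 8, 7, 0, 5, 4, 2, 6, 3]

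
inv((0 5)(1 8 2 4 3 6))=(0 5)(1 6 3 4 2 8)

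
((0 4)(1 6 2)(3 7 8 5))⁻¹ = (0 4)(1 2 6)(3 5 8 7)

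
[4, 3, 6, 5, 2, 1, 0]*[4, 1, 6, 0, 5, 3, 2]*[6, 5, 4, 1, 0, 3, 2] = [3, 6, 4, 1, 2, 5, 0]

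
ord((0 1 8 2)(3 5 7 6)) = 4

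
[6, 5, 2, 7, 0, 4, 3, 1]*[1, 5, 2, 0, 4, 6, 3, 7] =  [3, 6, 2, 7, 1, 4, 0, 5]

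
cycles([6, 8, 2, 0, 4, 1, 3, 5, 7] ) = (0 6 3)(1 8 7 5)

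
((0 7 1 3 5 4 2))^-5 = (0 1 5 2 7 3 4)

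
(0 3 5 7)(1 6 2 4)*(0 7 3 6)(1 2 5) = (0 6 5 3 1)(2 4)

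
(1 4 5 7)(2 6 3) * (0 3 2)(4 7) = (0 3)(1 7)(2 6)(4 5)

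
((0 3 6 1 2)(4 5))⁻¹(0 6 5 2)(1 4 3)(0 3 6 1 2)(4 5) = (0 3 1 4)(2 5 6)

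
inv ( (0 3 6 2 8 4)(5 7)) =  (0 4 8 2 6 3)(5 7)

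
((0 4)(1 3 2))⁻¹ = (0 4)(1 2 3)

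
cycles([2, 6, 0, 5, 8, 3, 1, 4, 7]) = (0 2)(1 6)(3 5)(4 8 7)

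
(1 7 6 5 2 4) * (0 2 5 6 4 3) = (0 2 3)(1 7 4)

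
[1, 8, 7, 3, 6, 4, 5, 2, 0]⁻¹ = [8, 0, 7, 3, 5, 6, 4, 2, 1]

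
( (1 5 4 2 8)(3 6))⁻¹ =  (1 8 2 4 5)(3 6)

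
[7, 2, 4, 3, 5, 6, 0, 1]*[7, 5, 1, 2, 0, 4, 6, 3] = [3, 1, 0, 2, 4, 6, 7, 5]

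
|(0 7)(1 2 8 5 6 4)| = 6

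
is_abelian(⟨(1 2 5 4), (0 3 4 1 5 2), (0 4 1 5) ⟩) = no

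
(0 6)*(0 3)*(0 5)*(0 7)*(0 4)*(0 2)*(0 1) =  (0 6 3 5 7 4 2 1)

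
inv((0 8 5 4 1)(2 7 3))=(0 1 4 5 8)(2 3 7)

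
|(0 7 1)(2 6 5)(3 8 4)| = 3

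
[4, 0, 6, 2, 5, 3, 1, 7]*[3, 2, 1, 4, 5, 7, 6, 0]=[5, 3, 6, 1, 7, 4, 2, 0]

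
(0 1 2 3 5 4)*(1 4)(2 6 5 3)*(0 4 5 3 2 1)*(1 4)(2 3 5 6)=(0 6 5)(1 2 4)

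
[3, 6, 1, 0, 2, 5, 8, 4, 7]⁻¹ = [3, 2, 4, 0, 7, 5, 1, 8, 6]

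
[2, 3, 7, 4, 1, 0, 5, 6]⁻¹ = [5, 4, 0, 1, 3, 6, 7, 2]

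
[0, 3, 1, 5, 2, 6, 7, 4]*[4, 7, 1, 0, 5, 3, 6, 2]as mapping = [0→4, 1→0, 2→7, 3→3, 4→1, 5→6, 6→2, 7→5]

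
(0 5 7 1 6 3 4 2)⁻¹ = (0 2 4 3 6 1 7 5)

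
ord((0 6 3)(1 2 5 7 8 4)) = 6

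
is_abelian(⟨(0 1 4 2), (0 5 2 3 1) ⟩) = no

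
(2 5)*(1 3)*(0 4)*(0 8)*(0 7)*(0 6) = (0 4 8 7 6)(1 3)(2 5)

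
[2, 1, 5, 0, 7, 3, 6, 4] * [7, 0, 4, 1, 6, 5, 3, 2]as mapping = [0→4, 1→0, 2→5, 3→7, 4→2, 5→1, 6→3, 7→6]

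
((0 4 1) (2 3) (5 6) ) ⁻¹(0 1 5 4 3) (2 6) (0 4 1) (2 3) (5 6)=(0 6 1 2 4) (3 5) 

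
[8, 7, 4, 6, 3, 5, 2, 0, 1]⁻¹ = [7, 8, 6, 4, 2, 5, 3, 1, 0]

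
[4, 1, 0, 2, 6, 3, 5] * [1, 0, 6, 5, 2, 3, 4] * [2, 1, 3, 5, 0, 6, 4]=[3, 2, 1, 4, 0, 6, 5]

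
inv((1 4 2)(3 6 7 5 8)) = (1 2 4)(3 8 5 7 6)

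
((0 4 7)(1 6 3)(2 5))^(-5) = (0 4 7)(1 6 3)(2 5)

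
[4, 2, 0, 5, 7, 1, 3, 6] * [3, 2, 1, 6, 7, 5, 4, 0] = [7, 1, 3, 5, 0, 2, 6, 4]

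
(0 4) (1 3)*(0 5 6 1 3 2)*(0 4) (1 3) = (1 2 4 5 6 3) 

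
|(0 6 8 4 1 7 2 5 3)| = 9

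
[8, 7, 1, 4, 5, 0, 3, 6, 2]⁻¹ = [5, 2, 8, 6, 3, 4, 7, 1, 0]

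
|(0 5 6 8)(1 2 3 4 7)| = 20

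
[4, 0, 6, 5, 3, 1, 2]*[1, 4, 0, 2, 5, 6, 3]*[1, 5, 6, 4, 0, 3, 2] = [3, 5, 4, 2, 6, 0, 1]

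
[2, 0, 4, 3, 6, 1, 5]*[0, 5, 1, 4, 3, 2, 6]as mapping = [0→1, 1→0, 2→3, 3→4, 4→6, 5→5, 6→2]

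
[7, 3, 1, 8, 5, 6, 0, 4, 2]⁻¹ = [6, 2, 8, 1, 7, 4, 5, 0, 3]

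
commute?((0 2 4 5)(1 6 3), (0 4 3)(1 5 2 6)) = no:(0 2 4 5)(1 6 3)*(0 4 3)(1 5 2 6) = (0 6)(2 3 5 4), (0 4 3)(1 5 2 6)*(0 2 4 5)(1 6 3) = (0 5 4 1)(2 3)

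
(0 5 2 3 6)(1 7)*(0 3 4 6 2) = (0 5)(1 7)(2 4 6 3)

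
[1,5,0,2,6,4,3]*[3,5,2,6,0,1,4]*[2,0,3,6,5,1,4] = [1,0,6,3,5,2,4]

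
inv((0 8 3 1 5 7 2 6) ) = (0 6 2 7 5 1 3 8) 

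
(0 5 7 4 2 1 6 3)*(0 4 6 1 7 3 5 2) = (0 2 7 6 5 3 4)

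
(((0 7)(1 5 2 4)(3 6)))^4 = ()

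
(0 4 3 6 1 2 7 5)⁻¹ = (0 5 7 2 1 6 3 4)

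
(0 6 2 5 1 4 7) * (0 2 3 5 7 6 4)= (0 4 6 3 5 1) (2 7) 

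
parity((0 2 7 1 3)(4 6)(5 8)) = even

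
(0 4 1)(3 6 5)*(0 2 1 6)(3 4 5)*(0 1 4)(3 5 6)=(0 6 5)(1 2 4 3)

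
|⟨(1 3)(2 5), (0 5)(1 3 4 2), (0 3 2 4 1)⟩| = 360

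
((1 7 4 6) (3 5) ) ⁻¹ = (1 6 4 7) (3 5) 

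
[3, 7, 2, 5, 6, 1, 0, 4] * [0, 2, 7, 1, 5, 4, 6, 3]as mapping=[0→1, 1→3, 2→7, 3→4, 4→6, 5→2, 6→0, 7→5]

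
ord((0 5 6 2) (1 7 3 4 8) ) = 20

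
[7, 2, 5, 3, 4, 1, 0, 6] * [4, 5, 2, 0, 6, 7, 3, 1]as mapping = [0→1, 1→2, 2→7, 3→0, 4→6, 5→5, 6→4, 7→3]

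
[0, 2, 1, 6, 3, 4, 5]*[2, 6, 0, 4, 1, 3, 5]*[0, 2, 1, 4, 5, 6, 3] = [1, 0, 3, 6, 5, 2, 4]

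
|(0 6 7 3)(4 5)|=4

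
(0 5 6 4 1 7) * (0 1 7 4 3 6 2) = (0 5 2)(1 4 7)(3 6)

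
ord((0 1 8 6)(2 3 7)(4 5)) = 12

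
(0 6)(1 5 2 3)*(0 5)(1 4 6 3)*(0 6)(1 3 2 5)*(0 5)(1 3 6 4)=(0 2 6 3 1 4 5)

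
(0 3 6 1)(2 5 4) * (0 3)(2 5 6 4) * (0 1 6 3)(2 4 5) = (0 1)(2 3 5 4)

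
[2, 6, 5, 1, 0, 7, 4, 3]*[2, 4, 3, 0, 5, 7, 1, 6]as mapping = [0→3, 1→1, 2→7, 3→4, 4→2, 5→6, 6→5, 7→0]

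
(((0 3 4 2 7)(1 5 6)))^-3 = (0 4 7 3 2)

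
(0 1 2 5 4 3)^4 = (0 4 2)(1 3 5)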